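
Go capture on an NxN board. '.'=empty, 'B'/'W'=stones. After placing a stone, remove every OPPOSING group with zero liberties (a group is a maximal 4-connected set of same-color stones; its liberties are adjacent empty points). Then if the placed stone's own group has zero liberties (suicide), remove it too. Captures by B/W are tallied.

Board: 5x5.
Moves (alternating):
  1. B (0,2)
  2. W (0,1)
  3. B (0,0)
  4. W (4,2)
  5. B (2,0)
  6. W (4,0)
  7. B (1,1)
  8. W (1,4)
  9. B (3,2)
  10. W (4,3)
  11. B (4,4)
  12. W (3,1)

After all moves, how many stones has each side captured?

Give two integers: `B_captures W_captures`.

Move 1: B@(0,2) -> caps B=0 W=0
Move 2: W@(0,1) -> caps B=0 W=0
Move 3: B@(0,0) -> caps B=0 W=0
Move 4: W@(4,2) -> caps B=0 W=0
Move 5: B@(2,0) -> caps B=0 W=0
Move 6: W@(4,0) -> caps B=0 W=0
Move 7: B@(1,1) -> caps B=1 W=0
Move 8: W@(1,4) -> caps B=1 W=0
Move 9: B@(3,2) -> caps B=1 W=0
Move 10: W@(4,3) -> caps B=1 W=0
Move 11: B@(4,4) -> caps B=1 W=0
Move 12: W@(3,1) -> caps B=1 W=0

Answer: 1 0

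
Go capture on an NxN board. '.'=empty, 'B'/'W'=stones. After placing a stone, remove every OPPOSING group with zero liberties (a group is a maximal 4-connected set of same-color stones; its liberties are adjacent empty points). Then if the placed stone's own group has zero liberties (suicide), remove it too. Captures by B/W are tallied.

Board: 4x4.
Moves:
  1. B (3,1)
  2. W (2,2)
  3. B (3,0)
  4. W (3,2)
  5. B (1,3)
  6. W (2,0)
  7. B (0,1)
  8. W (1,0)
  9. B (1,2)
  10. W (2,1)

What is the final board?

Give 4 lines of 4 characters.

Answer: .B..
W.BB
WWW.
..W.

Derivation:
Move 1: B@(3,1) -> caps B=0 W=0
Move 2: W@(2,2) -> caps B=0 W=0
Move 3: B@(3,0) -> caps B=0 W=0
Move 4: W@(3,2) -> caps B=0 W=0
Move 5: B@(1,3) -> caps B=0 W=0
Move 6: W@(2,0) -> caps B=0 W=0
Move 7: B@(0,1) -> caps B=0 W=0
Move 8: W@(1,0) -> caps B=0 W=0
Move 9: B@(1,2) -> caps B=0 W=0
Move 10: W@(2,1) -> caps B=0 W=2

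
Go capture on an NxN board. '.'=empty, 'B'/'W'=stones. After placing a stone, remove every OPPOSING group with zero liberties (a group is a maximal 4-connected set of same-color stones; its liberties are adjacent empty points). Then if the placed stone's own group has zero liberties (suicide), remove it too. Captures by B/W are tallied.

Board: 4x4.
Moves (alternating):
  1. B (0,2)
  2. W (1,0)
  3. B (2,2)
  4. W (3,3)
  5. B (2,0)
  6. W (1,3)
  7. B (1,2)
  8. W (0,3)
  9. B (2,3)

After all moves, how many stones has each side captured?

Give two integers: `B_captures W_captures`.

Answer: 2 0

Derivation:
Move 1: B@(0,2) -> caps B=0 W=0
Move 2: W@(1,0) -> caps B=0 W=0
Move 3: B@(2,2) -> caps B=0 W=0
Move 4: W@(3,3) -> caps B=0 W=0
Move 5: B@(2,0) -> caps B=0 W=0
Move 6: W@(1,3) -> caps B=0 W=0
Move 7: B@(1,2) -> caps B=0 W=0
Move 8: W@(0,3) -> caps B=0 W=0
Move 9: B@(2,3) -> caps B=2 W=0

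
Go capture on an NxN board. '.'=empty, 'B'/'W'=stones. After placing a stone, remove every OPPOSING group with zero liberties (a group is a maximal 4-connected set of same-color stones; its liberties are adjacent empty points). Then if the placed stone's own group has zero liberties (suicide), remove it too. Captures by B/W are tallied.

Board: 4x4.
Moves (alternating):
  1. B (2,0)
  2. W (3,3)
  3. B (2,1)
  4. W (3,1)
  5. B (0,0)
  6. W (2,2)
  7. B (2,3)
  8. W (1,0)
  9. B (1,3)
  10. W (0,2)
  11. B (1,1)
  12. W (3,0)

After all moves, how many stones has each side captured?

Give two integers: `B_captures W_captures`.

Answer: 1 0

Derivation:
Move 1: B@(2,0) -> caps B=0 W=0
Move 2: W@(3,3) -> caps B=0 W=0
Move 3: B@(2,1) -> caps B=0 W=0
Move 4: W@(3,1) -> caps B=0 W=0
Move 5: B@(0,0) -> caps B=0 W=0
Move 6: W@(2,2) -> caps B=0 W=0
Move 7: B@(2,3) -> caps B=0 W=0
Move 8: W@(1,0) -> caps B=0 W=0
Move 9: B@(1,3) -> caps B=0 W=0
Move 10: W@(0,2) -> caps B=0 W=0
Move 11: B@(1,1) -> caps B=1 W=0
Move 12: W@(3,0) -> caps B=1 W=0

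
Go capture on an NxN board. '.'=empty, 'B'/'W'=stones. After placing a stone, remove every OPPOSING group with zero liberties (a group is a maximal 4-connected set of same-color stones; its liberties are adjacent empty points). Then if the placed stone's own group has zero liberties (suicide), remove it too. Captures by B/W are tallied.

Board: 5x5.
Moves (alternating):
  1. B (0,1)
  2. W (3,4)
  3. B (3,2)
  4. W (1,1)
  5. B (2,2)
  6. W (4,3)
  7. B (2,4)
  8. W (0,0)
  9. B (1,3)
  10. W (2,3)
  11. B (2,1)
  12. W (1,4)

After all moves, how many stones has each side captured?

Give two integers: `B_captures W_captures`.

Answer: 0 1

Derivation:
Move 1: B@(0,1) -> caps B=0 W=0
Move 2: W@(3,4) -> caps B=0 W=0
Move 3: B@(3,2) -> caps B=0 W=0
Move 4: W@(1,1) -> caps B=0 W=0
Move 5: B@(2,2) -> caps B=0 W=0
Move 6: W@(4,3) -> caps B=0 W=0
Move 7: B@(2,4) -> caps B=0 W=0
Move 8: W@(0,0) -> caps B=0 W=0
Move 9: B@(1,3) -> caps B=0 W=0
Move 10: W@(2,3) -> caps B=0 W=0
Move 11: B@(2,1) -> caps B=0 W=0
Move 12: W@(1,4) -> caps B=0 W=1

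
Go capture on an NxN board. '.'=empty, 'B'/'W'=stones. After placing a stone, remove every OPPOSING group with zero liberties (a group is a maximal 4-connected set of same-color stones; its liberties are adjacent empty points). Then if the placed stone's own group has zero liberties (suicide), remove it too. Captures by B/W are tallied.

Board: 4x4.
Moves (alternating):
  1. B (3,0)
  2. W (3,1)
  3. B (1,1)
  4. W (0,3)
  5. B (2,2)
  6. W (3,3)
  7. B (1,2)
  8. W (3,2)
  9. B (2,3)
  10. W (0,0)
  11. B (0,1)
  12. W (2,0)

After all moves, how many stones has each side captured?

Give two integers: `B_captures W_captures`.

Answer: 0 1

Derivation:
Move 1: B@(3,0) -> caps B=0 W=0
Move 2: W@(3,1) -> caps B=0 W=0
Move 3: B@(1,1) -> caps B=0 W=0
Move 4: W@(0,3) -> caps B=0 W=0
Move 5: B@(2,2) -> caps B=0 W=0
Move 6: W@(3,3) -> caps B=0 W=0
Move 7: B@(1,2) -> caps B=0 W=0
Move 8: W@(3,2) -> caps B=0 W=0
Move 9: B@(2,3) -> caps B=0 W=0
Move 10: W@(0,0) -> caps B=0 W=0
Move 11: B@(0,1) -> caps B=0 W=0
Move 12: W@(2,0) -> caps B=0 W=1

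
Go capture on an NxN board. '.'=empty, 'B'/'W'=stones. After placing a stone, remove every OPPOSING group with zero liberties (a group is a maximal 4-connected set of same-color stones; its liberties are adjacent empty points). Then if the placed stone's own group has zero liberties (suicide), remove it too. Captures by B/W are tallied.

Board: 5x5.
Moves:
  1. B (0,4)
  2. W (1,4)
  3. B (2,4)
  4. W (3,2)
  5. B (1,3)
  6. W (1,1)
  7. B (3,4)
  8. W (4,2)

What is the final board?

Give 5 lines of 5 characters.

Answer: ....B
.W.B.
....B
..W.B
..W..

Derivation:
Move 1: B@(0,4) -> caps B=0 W=0
Move 2: W@(1,4) -> caps B=0 W=0
Move 3: B@(2,4) -> caps B=0 W=0
Move 4: W@(3,2) -> caps B=0 W=0
Move 5: B@(1,3) -> caps B=1 W=0
Move 6: W@(1,1) -> caps B=1 W=0
Move 7: B@(3,4) -> caps B=1 W=0
Move 8: W@(4,2) -> caps B=1 W=0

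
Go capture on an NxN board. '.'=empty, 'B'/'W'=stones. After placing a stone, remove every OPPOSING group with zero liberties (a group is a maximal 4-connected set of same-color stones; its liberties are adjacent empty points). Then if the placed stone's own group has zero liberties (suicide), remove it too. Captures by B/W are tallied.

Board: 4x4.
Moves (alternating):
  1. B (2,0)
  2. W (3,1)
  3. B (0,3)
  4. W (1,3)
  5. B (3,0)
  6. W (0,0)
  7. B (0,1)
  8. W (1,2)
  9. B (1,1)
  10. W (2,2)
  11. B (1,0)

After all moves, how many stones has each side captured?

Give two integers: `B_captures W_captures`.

Answer: 1 0

Derivation:
Move 1: B@(2,0) -> caps B=0 W=0
Move 2: W@(3,1) -> caps B=0 W=0
Move 3: B@(0,3) -> caps B=0 W=0
Move 4: W@(1,3) -> caps B=0 W=0
Move 5: B@(3,0) -> caps B=0 W=0
Move 6: W@(0,0) -> caps B=0 W=0
Move 7: B@(0,1) -> caps B=0 W=0
Move 8: W@(1,2) -> caps B=0 W=0
Move 9: B@(1,1) -> caps B=0 W=0
Move 10: W@(2,2) -> caps B=0 W=0
Move 11: B@(1,0) -> caps B=1 W=0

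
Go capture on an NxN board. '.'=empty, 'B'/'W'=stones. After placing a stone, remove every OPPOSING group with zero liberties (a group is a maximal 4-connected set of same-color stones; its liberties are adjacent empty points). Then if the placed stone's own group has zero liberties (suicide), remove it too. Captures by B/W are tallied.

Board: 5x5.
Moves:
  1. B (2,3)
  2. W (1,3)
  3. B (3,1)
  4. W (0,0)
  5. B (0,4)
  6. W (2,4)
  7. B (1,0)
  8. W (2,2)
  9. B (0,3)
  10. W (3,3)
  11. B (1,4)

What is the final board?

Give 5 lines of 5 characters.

Answer: W..BB
B..WB
..W.W
.B.W.
.....

Derivation:
Move 1: B@(2,3) -> caps B=0 W=0
Move 2: W@(1,3) -> caps B=0 W=0
Move 3: B@(3,1) -> caps B=0 W=0
Move 4: W@(0,0) -> caps B=0 W=0
Move 5: B@(0,4) -> caps B=0 W=0
Move 6: W@(2,4) -> caps B=0 W=0
Move 7: B@(1,0) -> caps B=0 W=0
Move 8: W@(2,2) -> caps B=0 W=0
Move 9: B@(0,3) -> caps B=0 W=0
Move 10: W@(3,3) -> caps B=0 W=1
Move 11: B@(1,4) -> caps B=0 W=1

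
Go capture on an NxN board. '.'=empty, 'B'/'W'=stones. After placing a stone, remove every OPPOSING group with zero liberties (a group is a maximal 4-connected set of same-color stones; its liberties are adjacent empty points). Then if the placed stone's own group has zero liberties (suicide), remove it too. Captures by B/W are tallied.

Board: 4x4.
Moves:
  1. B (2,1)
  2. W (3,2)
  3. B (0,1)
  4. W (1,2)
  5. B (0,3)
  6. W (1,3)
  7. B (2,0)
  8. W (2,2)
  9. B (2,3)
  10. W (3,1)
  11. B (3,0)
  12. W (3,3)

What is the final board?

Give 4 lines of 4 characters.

Move 1: B@(2,1) -> caps B=0 W=0
Move 2: W@(3,2) -> caps B=0 W=0
Move 3: B@(0,1) -> caps B=0 W=0
Move 4: W@(1,2) -> caps B=0 W=0
Move 5: B@(0,3) -> caps B=0 W=0
Move 6: W@(1,3) -> caps B=0 W=0
Move 7: B@(2,0) -> caps B=0 W=0
Move 8: W@(2,2) -> caps B=0 W=0
Move 9: B@(2,3) -> caps B=0 W=0
Move 10: W@(3,1) -> caps B=0 W=0
Move 11: B@(3,0) -> caps B=0 W=0
Move 12: W@(3,3) -> caps B=0 W=1

Answer: .B.B
..WW
BBW.
BWWW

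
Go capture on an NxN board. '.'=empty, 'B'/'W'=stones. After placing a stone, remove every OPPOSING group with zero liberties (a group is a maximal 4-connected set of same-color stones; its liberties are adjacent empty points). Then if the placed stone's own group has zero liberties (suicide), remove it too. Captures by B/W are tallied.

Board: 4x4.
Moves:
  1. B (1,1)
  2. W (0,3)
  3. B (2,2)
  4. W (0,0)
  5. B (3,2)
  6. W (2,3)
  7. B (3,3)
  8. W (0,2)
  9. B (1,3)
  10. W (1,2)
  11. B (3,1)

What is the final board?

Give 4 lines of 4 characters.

Move 1: B@(1,1) -> caps B=0 W=0
Move 2: W@(0,3) -> caps B=0 W=0
Move 3: B@(2,2) -> caps B=0 W=0
Move 4: W@(0,0) -> caps B=0 W=0
Move 5: B@(3,2) -> caps B=0 W=0
Move 6: W@(2,3) -> caps B=0 W=0
Move 7: B@(3,3) -> caps B=0 W=0
Move 8: W@(0,2) -> caps B=0 W=0
Move 9: B@(1,3) -> caps B=1 W=0
Move 10: W@(1,2) -> caps B=1 W=0
Move 11: B@(3,1) -> caps B=1 W=0

Answer: W.WW
.BWB
..B.
.BBB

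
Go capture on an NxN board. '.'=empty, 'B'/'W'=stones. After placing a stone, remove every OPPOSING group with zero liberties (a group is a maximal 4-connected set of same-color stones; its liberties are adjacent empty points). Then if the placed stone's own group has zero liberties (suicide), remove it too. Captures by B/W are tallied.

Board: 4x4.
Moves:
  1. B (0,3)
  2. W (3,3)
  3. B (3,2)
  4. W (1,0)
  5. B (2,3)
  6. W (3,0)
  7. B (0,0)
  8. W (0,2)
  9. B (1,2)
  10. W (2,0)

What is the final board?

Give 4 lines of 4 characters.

Move 1: B@(0,3) -> caps B=0 W=0
Move 2: W@(3,3) -> caps B=0 W=0
Move 3: B@(3,2) -> caps B=0 W=0
Move 4: W@(1,0) -> caps B=0 W=0
Move 5: B@(2,3) -> caps B=1 W=0
Move 6: W@(3,0) -> caps B=1 W=0
Move 7: B@(0,0) -> caps B=1 W=0
Move 8: W@(0,2) -> caps B=1 W=0
Move 9: B@(1,2) -> caps B=1 W=0
Move 10: W@(2,0) -> caps B=1 W=0

Answer: B.WB
W.B.
W..B
W.B.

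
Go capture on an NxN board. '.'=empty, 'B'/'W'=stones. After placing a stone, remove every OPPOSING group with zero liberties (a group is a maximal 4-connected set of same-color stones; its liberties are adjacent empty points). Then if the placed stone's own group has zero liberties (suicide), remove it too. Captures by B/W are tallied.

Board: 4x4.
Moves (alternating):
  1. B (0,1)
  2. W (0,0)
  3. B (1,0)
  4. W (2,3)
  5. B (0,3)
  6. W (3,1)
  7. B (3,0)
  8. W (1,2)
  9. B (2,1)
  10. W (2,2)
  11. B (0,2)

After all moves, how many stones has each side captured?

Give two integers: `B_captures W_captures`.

Move 1: B@(0,1) -> caps B=0 W=0
Move 2: W@(0,0) -> caps B=0 W=0
Move 3: B@(1,0) -> caps B=1 W=0
Move 4: W@(2,3) -> caps B=1 W=0
Move 5: B@(0,3) -> caps B=1 W=0
Move 6: W@(3,1) -> caps B=1 W=0
Move 7: B@(3,0) -> caps B=1 W=0
Move 8: W@(1,2) -> caps B=1 W=0
Move 9: B@(2,1) -> caps B=1 W=0
Move 10: W@(2,2) -> caps B=1 W=0
Move 11: B@(0,2) -> caps B=1 W=0

Answer: 1 0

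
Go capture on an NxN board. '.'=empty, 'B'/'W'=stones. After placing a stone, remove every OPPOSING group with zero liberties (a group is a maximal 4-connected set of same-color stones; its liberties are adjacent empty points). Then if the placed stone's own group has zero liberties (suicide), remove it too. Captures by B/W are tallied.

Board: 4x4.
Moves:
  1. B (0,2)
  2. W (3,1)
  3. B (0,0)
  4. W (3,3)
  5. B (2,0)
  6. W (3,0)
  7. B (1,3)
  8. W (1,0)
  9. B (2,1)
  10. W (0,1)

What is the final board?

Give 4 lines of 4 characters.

Move 1: B@(0,2) -> caps B=0 W=0
Move 2: W@(3,1) -> caps B=0 W=0
Move 3: B@(0,0) -> caps B=0 W=0
Move 4: W@(3,3) -> caps B=0 W=0
Move 5: B@(2,0) -> caps B=0 W=0
Move 6: W@(3,0) -> caps B=0 W=0
Move 7: B@(1,3) -> caps B=0 W=0
Move 8: W@(1,0) -> caps B=0 W=0
Move 9: B@(2,1) -> caps B=0 W=0
Move 10: W@(0,1) -> caps B=0 W=1

Answer: .WB.
W..B
BB..
WW.W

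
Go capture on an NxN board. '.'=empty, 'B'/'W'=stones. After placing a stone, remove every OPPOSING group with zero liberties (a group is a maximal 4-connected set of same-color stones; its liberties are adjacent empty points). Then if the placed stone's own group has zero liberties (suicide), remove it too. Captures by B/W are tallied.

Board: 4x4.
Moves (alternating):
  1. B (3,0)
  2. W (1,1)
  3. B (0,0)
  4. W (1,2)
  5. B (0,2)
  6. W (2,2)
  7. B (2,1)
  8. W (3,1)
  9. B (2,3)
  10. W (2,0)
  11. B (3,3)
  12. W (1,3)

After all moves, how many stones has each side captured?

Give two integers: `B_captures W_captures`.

Move 1: B@(3,0) -> caps B=0 W=0
Move 2: W@(1,1) -> caps B=0 W=0
Move 3: B@(0,0) -> caps B=0 W=0
Move 4: W@(1,2) -> caps B=0 W=0
Move 5: B@(0,2) -> caps B=0 W=0
Move 6: W@(2,2) -> caps B=0 W=0
Move 7: B@(2,1) -> caps B=0 W=0
Move 8: W@(3,1) -> caps B=0 W=0
Move 9: B@(2,3) -> caps B=0 W=0
Move 10: W@(2,0) -> caps B=0 W=2
Move 11: B@(3,3) -> caps B=0 W=2
Move 12: W@(1,3) -> caps B=0 W=2

Answer: 0 2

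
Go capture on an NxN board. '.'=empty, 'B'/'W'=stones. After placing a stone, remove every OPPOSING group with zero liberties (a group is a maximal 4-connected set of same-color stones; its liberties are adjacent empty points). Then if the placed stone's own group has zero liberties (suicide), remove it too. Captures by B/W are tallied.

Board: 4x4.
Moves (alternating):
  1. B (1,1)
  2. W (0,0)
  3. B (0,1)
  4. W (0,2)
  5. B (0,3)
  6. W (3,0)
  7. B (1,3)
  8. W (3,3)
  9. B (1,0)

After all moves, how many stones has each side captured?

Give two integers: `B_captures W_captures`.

Move 1: B@(1,1) -> caps B=0 W=0
Move 2: W@(0,0) -> caps B=0 W=0
Move 3: B@(0,1) -> caps B=0 W=0
Move 4: W@(0,2) -> caps B=0 W=0
Move 5: B@(0,3) -> caps B=0 W=0
Move 6: W@(3,0) -> caps B=0 W=0
Move 7: B@(1,3) -> caps B=0 W=0
Move 8: W@(3,3) -> caps B=0 W=0
Move 9: B@(1,0) -> caps B=1 W=0

Answer: 1 0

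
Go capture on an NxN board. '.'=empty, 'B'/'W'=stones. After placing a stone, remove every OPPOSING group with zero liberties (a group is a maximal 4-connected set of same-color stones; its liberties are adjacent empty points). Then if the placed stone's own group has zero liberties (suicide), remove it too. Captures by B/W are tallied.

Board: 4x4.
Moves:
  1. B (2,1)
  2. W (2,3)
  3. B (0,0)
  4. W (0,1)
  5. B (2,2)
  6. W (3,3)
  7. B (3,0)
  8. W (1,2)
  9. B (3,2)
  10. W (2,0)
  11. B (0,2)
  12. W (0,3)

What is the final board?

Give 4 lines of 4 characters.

Move 1: B@(2,1) -> caps B=0 W=0
Move 2: W@(2,3) -> caps B=0 W=0
Move 3: B@(0,0) -> caps B=0 W=0
Move 4: W@(0,1) -> caps B=0 W=0
Move 5: B@(2,2) -> caps B=0 W=0
Move 6: W@(3,3) -> caps B=0 W=0
Move 7: B@(3,0) -> caps B=0 W=0
Move 8: W@(1,2) -> caps B=0 W=0
Move 9: B@(3,2) -> caps B=0 W=0
Move 10: W@(2,0) -> caps B=0 W=0
Move 11: B@(0,2) -> caps B=0 W=0
Move 12: W@(0,3) -> caps B=0 W=1

Answer: BW.W
..W.
WBBW
B.BW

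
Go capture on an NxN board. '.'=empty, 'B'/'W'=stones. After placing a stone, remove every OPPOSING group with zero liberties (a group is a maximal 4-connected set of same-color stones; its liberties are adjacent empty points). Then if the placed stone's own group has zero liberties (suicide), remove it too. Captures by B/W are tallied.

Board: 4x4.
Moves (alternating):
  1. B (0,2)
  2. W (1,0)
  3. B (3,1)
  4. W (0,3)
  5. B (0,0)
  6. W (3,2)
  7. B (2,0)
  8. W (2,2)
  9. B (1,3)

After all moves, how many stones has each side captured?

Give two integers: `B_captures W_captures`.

Answer: 1 0

Derivation:
Move 1: B@(0,2) -> caps B=0 W=0
Move 2: W@(1,0) -> caps B=0 W=0
Move 3: B@(3,1) -> caps B=0 W=0
Move 4: W@(0,3) -> caps B=0 W=0
Move 5: B@(0,0) -> caps B=0 W=0
Move 6: W@(3,2) -> caps B=0 W=0
Move 7: B@(2,0) -> caps B=0 W=0
Move 8: W@(2,2) -> caps B=0 W=0
Move 9: B@(1,3) -> caps B=1 W=0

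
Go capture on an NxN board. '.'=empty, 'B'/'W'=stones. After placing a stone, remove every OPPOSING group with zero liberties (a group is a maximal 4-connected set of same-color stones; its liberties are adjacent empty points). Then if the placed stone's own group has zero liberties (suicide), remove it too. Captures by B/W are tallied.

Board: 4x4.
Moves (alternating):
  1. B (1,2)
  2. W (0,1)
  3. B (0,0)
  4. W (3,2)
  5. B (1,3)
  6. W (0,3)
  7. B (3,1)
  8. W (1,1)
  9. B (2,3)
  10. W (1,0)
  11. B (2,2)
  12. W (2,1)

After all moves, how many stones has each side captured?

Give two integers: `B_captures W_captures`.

Answer: 0 1

Derivation:
Move 1: B@(1,2) -> caps B=0 W=0
Move 2: W@(0,1) -> caps B=0 W=0
Move 3: B@(0,0) -> caps B=0 W=0
Move 4: W@(3,2) -> caps B=0 W=0
Move 5: B@(1,3) -> caps B=0 W=0
Move 6: W@(0,3) -> caps B=0 W=0
Move 7: B@(3,1) -> caps B=0 W=0
Move 8: W@(1,1) -> caps B=0 W=0
Move 9: B@(2,3) -> caps B=0 W=0
Move 10: W@(1,0) -> caps B=0 W=1
Move 11: B@(2,2) -> caps B=0 W=1
Move 12: W@(2,1) -> caps B=0 W=1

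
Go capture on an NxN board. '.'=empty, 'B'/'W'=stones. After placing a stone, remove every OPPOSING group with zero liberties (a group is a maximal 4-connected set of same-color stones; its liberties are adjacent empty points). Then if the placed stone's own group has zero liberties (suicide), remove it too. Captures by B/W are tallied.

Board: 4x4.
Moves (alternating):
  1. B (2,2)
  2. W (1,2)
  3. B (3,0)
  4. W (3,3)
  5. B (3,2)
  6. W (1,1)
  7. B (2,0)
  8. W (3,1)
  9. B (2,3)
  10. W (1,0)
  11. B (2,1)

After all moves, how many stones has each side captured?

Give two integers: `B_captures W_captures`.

Answer: 2 0

Derivation:
Move 1: B@(2,2) -> caps B=0 W=0
Move 2: W@(1,2) -> caps B=0 W=0
Move 3: B@(3,0) -> caps B=0 W=0
Move 4: W@(3,3) -> caps B=0 W=0
Move 5: B@(3,2) -> caps B=0 W=0
Move 6: W@(1,1) -> caps B=0 W=0
Move 7: B@(2,0) -> caps B=0 W=0
Move 8: W@(3,1) -> caps B=0 W=0
Move 9: B@(2,3) -> caps B=1 W=0
Move 10: W@(1,0) -> caps B=1 W=0
Move 11: B@(2,1) -> caps B=2 W=0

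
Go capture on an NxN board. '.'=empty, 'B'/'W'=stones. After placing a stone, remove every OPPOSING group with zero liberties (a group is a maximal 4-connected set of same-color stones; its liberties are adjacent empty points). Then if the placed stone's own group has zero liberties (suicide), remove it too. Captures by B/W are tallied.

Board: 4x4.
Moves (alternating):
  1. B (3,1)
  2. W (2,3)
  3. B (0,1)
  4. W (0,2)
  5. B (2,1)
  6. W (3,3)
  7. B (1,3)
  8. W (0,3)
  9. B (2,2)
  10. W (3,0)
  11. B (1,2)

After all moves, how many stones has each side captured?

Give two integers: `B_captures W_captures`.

Move 1: B@(3,1) -> caps B=0 W=0
Move 2: W@(2,3) -> caps B=0 W=0
Move 3: B@(0,1) -> caps B=0 W=0
Move 4: W@(0,2) -> caps B=0 W=0
Move 5: B@(2,1) -> caps B=0 W=0
Move 6: W@(3,3) -> caps B=0 W=0
Move 7: B@(1,3) -> caps B=0 W=0
Move 8: W@(0,3) -> caps B=0 W=0
Move 9: B@(2,2) -> caps B=0 W=0
Move 10: W@(3,0) -> caps B=0 W=0
Move 11: B@(1,2) -> caps B=2 W=0

Answer: 2 0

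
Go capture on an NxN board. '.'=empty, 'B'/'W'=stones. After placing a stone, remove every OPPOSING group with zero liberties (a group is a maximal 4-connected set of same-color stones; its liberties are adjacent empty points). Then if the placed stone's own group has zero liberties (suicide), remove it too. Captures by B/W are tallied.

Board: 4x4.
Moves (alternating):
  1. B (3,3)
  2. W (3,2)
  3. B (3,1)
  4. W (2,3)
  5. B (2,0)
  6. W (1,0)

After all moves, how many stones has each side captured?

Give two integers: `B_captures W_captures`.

Move 1: B@(3,3) -> caps B=0 W=0
Move 2: W@(3,2) -> caps B=0 W=0
Move 3: B@(3,1) -> caps B=0 W=0
Move 4: W@(2,3) -> caps B=0 W=1
Move 5: B@(2,0) -> caps B=0 W=1
Move 6: W@(1,0) -> caps B=0 W=1

Answer: 0 1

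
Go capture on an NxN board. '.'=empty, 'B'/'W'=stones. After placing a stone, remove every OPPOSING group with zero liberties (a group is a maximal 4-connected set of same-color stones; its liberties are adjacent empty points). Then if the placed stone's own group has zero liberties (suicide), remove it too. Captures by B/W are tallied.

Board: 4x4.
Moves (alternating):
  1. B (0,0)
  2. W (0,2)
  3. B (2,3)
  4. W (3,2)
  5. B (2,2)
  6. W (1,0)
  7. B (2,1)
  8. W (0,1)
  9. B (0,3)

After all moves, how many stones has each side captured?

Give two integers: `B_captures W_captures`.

Move 1: B@(0,0) -> caps B=0 W=0
Move 2: W@(0,2) -> caps B=0 W=0
Move 3: B@(2,3) -> caps B=0 W=0
Move 4: W@(3,2) -> caps B=0 W=0
Move 5: B@(2,2) -> caps B=0 W=0
Move 6: W@(1,0) -> caps B=0 W=0
Move 7: B@(2,1) -> caps B=0 W=0
Move 8: W@(0,1) -> caps B=0 W=1
Move 9: B@(0,3) -> caps B=0 W=1

Answer: 0 1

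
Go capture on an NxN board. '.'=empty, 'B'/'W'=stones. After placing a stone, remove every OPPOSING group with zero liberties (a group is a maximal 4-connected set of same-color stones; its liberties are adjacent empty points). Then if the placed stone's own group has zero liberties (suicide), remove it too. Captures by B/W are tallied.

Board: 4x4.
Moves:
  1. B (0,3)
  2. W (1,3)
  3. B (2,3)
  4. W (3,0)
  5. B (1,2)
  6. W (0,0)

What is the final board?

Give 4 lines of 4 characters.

Answer: W..B
..B.
...B
W...

Derivation:
Move 1: B@(0,3) -> caps B=0 W=0
Move 2: W@(1,3) -> caps B=0 W=0
Move 3: B@(2,3) -> caps B=0 W=0
Move 4: W@(3,0) -> caps B=0 W=0
Move 5: B@(1,2) -> caps B=1 W=0
Move 6: W@(0,0) -> caps B=1 W=0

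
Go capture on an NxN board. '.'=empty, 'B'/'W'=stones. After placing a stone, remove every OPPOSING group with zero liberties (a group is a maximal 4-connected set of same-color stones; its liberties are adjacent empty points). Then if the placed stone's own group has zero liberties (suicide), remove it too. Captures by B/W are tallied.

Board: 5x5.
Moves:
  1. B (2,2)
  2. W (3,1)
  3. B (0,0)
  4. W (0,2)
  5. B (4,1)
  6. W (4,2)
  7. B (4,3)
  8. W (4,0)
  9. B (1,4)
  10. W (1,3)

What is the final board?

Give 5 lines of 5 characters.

Move 1: B@(2,2) -> caps B=0 W=0
Move 2: W@(3,1) -> caps B=0 W=0
Move 3: B@(0,0) -> caps B=0 W=0
Move 4: W@(0,2) -> caps B=0 W=0
Move 5: B@(4,1) -> caps B=0 W=0
Move 6: W@(4,2) -> caps B=0 W=0
Move 7: B@(4,3) -> caps B=0 W=0
Move 8: W@(4,0) -> caps B=0 W=1
Move 9: B@(1,4) -> caps B=0 W=1
Move 10: W@(1,3) -> caps B=0 W=1

Answer: B.W..
...WB
..B..
.W...
W.WB.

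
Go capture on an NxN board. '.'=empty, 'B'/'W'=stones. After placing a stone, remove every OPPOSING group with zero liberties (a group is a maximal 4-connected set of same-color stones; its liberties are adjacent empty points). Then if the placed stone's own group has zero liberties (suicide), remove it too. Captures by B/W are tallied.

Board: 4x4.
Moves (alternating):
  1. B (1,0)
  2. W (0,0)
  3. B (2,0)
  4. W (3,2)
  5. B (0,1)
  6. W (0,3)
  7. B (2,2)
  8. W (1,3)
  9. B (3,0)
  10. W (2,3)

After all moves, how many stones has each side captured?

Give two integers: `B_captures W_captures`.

Answer: 1 0

Derivation:
Move 1: B@(1,0) -> caps B=0 W=0
Move 2: W@(0,0) -> caps B=0 W=0
Move 3: B@(2,0) -> caps B=0 W=0
Move 4: W@(3,2) -> caps B=0 W=0
Move 5: B@(0,1) -> caps B=1 W=0
Move 6: W@(0,3) -> caps B=1 W=0
Move 7: B@(2,2) -> caps B=1 W=0
Move 8: W@(1,3) -> caps B=1 W=0
Move 9: B@(3,0) -> caps B=1 W=0
Move 10: W@(2,3) -> caps B=1 W=0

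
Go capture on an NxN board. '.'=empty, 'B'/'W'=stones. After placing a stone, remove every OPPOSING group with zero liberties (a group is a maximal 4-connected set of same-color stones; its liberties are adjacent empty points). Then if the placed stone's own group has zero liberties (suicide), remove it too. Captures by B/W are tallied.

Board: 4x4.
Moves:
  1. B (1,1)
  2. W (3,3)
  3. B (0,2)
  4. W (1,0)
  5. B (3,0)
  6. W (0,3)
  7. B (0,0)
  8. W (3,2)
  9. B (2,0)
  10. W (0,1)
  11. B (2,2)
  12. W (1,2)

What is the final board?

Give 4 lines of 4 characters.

Answer: B.BW
.BW.
B.B.
B.WW

Derivation:
Move 1: B@(1,1) -> caps B=0 W=0
Move 2: W@(3,3) -> caps B=0 W=0
Move 3: B@(0,2) -> caps B=0 W=0
Move 4: W@(1,0) -> caps B=0 W=0
Move 5: B@(3,0) -> caps B=0 W=0
Move 6: W@(0,3) -> caps B=0 W=0
Move 7: B@(0,0) -> caps B=0 W=0
Move 8: W@(3,2) -> caps B=0 W=0
Move 9: B@(2,0) -> caps B=1 W=0
Move 10: W@(0,1) -> caps B=1 W=0
Move 11: B@(2,2) -> caps B=1 W=0
Move 12: W@(1,2) -> caps B=1 W=0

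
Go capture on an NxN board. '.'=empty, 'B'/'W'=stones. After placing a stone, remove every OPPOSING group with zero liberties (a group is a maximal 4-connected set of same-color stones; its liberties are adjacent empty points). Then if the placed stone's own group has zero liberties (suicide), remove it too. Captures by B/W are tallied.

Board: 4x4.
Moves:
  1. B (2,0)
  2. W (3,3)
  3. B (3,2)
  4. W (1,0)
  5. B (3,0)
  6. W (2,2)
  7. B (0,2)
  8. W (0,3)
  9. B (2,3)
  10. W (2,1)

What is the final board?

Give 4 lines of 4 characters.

Answer: ..BW
W...
BWWB
B.B.

Derivation:
Move 1: B@(2,0) -> caps B=0 W=0
Move 2: W@(3,3) -> caps B=0 W=0
Move 3: B@(3,2) -> caps B=0 W=0
Move 4: W@(1,0) -> caps B=0 W=0
Move 5: B@(3,0) -> caps B=0 W=0
Move 6: W@(2,2) -> caps B=0 W=0
Move 7: B@(0,2) -> caps B=0 W=0
Move 8: W@(0,3) -> caps B=0 W=0
Move 9: B@(2,3) -> caps B=1 W=0
Move 10: W@(2,1) -> caps B=1 W=0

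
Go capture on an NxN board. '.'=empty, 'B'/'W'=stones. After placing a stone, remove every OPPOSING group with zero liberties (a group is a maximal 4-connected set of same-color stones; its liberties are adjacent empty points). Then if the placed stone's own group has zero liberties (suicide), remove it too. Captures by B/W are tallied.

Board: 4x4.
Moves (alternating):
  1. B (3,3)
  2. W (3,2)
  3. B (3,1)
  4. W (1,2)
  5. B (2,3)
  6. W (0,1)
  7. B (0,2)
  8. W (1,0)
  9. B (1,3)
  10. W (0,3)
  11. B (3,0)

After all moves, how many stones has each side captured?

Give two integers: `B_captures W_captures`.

Move 1: B@(3,3) -> caps B=0 W=0
Move 2: W@(3,2) -> caps B=0 W=0
Move 3: B@(3,1) -> caps B=0 W=0
Move 4: W@(1,2) -> caps B=0 W=0
Move 5: B@(2,3) -> caps B=0 W=0
Move 6: W@(0,1) -> caps B=0 W=0
Move 7: B@(0,2) -> caps B=0 W=0
Move 8: W@(1,0) -> caps B=0 W=0
Move 9: B@(1,3) -> caps B=0 W=0
Move 10: W@(0,3) -> caps B=0 W=1
Move 11: B@(3,0) -> caps B=0 W=1

Answer: 0 1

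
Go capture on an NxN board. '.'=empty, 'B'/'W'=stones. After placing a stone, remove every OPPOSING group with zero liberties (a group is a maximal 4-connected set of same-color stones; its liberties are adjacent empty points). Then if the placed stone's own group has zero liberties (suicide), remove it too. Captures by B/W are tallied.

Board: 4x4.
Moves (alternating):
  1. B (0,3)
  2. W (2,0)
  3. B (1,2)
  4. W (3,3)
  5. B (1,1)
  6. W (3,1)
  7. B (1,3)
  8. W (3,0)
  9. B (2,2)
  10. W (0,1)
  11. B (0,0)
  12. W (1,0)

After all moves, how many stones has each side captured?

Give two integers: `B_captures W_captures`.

Move 1: B@(0,3) -> caps B=0 W=0
Move 2: W@(2,0) -> caps B=0 W=0
Move 3: B@(1,2) -> caps B=0 W=0
Move 4: W@(3,3) -> caps B=0 W=0
Move 5: B@(1,1) -> caps B=0 W=0
Move 6: W@(3,1) -> caps B=0 W=0
Move 7: B@(1,3) -> caps B=0 W=0
Move 8: W@(3,0) -> caps B=0 W=0
Move 9: B@(2,2) -> caps B=0 W=0
Move 10: W@(0,1) -> caps B=0 W=0
Move 11: B@(0,0) -> caps B=0 W=0
Move 12: W@(1,0) -> caps B=0 W=1

Answer: 0 1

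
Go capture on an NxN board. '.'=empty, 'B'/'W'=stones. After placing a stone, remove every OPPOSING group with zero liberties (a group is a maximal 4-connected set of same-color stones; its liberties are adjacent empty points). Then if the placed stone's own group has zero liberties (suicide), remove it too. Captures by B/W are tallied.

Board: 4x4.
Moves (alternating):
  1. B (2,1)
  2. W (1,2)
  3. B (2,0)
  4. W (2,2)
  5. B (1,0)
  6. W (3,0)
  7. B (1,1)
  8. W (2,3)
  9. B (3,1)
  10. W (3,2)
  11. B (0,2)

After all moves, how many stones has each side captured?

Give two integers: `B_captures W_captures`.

Move 1: B@(2,1) -> caps B=0 W=0
Move 2: W@(1,2) -> caps B=0 W=0
Move 3: B@(2,0) -> caps B=0 W=0
Move 4: W@(2,2) -> caps B=0 W=0
Move 5: B@(1,0) -> caps B=0 W=0
Move 6: W@(3,0) -> caps B=0 W=0
Move 7: B@(1,1) -> caps B=0 W=0
Move 8: W@(2,3) -> caps B=0 W=0
Move 9: B@(3,1) -> caps B=1 W=0
Move 10: W@(3,2) -> caps B=1 W=0
Move 11: B@(0,2) -> caps B=1 W=0

Answer: 1 0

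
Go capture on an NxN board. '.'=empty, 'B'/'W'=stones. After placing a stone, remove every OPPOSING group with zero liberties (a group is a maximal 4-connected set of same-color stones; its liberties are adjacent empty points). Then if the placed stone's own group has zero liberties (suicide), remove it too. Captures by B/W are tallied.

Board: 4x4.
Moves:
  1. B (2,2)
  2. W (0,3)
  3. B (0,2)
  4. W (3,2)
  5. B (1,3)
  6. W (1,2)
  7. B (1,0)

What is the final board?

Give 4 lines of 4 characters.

Move 1: B@(2,2) -> caps B=0 W=0
Move 2: W@(0,3) -> caps B=0 W=0
Move 3: B@(0,2) -> caps B=0 W=0
Move 4: W@(3,2) -> caps B=0 W=0
Move 5: B@(1,3) -> caps B=1 W=0
Move 6: W@(1,2) -> caps B=1 W=0
Move 7: B@(1,0) -> caps B=1 W=0

Answer: ..B.
B.WB
..B.
..W.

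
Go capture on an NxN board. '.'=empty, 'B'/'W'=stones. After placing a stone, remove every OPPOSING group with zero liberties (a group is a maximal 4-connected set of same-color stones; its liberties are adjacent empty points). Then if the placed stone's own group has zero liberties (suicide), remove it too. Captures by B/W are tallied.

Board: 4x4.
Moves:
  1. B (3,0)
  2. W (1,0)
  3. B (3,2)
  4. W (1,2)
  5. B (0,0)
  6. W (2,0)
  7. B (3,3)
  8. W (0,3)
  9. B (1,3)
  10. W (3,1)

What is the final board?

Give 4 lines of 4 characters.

Answer: B..W
W.WB
W...
.WBB

Derivation:
Move 1: B@(3,0) -> caps B=0 W=0
Move 2: W@(1,0) -> caps B=0 W=0
Move 3: B@(3,2) -> caps B=0 W=0
Move 4: W@(1,2) -> caps B=0 W=0
Move 5: B@(0,0) -> caps B=0 W=0
Move 6: W@(2,0) -> caps B=0 W=0
Move 7: B@(3,3) -> caps B=0 W=0
Move 8: W@(0,3) -> caps B=0 W=0
Move 9: B@(1,3) -> caps B=0 W=0
Move 10: W@(3,1) -> caps B=0 W=1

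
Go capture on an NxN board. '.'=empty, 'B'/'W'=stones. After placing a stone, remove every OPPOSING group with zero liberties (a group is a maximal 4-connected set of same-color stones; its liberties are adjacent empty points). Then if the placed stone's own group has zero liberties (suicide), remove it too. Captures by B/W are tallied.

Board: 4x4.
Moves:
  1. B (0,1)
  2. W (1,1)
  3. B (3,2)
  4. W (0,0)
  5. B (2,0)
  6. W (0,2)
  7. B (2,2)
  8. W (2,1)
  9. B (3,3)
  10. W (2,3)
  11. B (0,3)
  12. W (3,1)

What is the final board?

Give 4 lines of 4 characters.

Answer: W.WB
.W..
BWBW
.WBB

Derivation:
Move 1: B@(0,1) -> caps B=0 W=0
Move 2: W@(1,1) -> caps B=0 W=0
Move 3: B@(3,2) -> caps B=0 W=0
Move 4: W@(0,0) -> caps B=0 W=0
Move 5: B@(2,0) -> caps B=0 W=0
Move 6: W@(0,2) -> caps B=0 W=1
Move 7: B@(2,2) -> caps B=0 W=1
Move 8: W@(2,1) -> caps B=0 W=1
Move 9: B@(3,3) -> caps B=0 W=1
Move 10: W@(2,3) -> caps B=0 W=1
Move 11: B@(0,3) -> caps B=0 W=1
Move 12: W@(3,1) -> caps B=0 W=1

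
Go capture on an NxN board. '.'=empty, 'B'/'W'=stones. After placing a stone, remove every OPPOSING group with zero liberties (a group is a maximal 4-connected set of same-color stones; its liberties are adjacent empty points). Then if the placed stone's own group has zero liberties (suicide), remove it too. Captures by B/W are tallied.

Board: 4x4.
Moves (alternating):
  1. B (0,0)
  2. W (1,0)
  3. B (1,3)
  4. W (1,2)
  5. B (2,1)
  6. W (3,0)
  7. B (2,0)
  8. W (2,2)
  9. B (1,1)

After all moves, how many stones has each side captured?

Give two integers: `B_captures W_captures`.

Move 1: B@(0,0) -> caps B=0 W=0
Move 2: W@(1,0) -> caps B=0 W=0
Move 3: B@(1,3) -> caps B=0 W=0
Move 4: W@(1,2) -> caps B=0 W=0
Move 5: B@(2,1) -> caps B=0 W=0
Move 6: W@(3,0) -> caps B=0 W=0
Move 7: B@(2,0) -> caps B=0 W=0
Move 8: W@(2,2) -> caps B=0 W=0
Move 9: B@(1,1) -> caps B=1 W=0

Answer: 1 0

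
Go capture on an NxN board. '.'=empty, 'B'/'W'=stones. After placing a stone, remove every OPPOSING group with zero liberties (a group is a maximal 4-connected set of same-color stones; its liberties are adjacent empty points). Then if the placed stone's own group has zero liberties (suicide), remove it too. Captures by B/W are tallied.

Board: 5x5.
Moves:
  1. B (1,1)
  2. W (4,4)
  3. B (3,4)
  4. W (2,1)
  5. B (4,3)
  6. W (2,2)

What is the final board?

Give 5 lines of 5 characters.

Move 1: B@(1,1) -> caps B=0 W=0
Move 2: W@(4,4) -> caps B=0 W=0
Move 3: B@(3,4) -> caps B=0 W=0
Move 4: W@(2,1) -> caps B=0 W=0
Move 5: B@(4,3) -> caps B=1 W=0
Move 6: W@(2,2) -> caps B=1 W=0

Answer: .....
.B...
.WW..
....B
...B.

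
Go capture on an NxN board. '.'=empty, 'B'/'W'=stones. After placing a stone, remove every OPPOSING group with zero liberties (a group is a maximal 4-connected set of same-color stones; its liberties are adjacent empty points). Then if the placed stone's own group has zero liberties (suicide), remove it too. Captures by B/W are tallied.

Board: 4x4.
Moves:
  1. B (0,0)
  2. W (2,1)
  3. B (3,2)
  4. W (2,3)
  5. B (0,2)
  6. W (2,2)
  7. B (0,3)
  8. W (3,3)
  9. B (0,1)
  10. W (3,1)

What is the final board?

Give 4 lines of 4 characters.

Move 1: B@(0,0) -> caps B=0 W=0
Move 2: W@(2,1) -> caps B=0 W=0
Move 3: B@(3,2) -> caps B=0 W=0
Move 4: W@(2,3) -> caps B=0 W=0
Move 5: B@(0,2) -> caps B=0 W=0
Move 6: W@(2,2) -> caps B=0 W=0
Move 7: B@(0,3) -> caps B=0 W=0
Move 8: W@(3,3) -> caps B=0 W=0
Move 9: B@(0,1) -> caps B=0 W=0
Move 10: W@(3,1) -> caps B=0 W=1

Answer: BBBB
....
.WWW
.W.W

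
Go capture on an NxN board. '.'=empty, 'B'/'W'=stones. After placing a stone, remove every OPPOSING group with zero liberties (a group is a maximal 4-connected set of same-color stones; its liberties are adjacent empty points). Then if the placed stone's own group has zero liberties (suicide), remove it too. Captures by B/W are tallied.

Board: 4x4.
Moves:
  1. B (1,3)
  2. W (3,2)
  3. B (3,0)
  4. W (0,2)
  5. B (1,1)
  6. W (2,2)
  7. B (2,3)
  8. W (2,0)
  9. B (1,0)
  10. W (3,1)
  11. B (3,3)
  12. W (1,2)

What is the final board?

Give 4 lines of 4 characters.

Answer: ..W.
BBWB
W.WB
.WWB

Derivation:
Move 1: B@(1,3) -> caps B=0 W=0
Move 2: W@(3,2) -> caps B=0 W=0
Move 3: B@(3,0) -> caps B=0 W=0
Move 4: W@(0,2) -> caps B=0 W=0
Move 5: B@(1,1) -> caps B=0 W=0
Move 6: W@(2,2) -> caps B=0 W=0
Move 7: B@(2,3) -> caps B=0 W=0
Move 8: W@(2,0) -> caps B=0 W=0
Move 9: B@(1,0) -> caps B=0 W=0
Move 10: W@(3,1) -> caps B=0 W=1
Move 11: B@(3,3) -> caps B=0 W=1
Move 12: W@(1,2) -> caps B=0 W=1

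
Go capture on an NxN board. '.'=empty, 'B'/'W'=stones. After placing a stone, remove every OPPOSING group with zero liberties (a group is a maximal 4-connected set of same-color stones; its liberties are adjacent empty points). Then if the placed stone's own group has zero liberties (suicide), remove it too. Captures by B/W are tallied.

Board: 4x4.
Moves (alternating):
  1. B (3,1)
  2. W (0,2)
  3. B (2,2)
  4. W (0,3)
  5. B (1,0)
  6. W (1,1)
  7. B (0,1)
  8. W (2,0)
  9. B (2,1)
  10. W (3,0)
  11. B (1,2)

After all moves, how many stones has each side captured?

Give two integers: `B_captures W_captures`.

Move 1: B@(3,1) -> caps B=0 W=0
Move 2: W@(0,2) -> caps B=0 W=0
Move 3: B@(2,2) -> caps B=0 W=0
Move 4: W@(0,3) -> caps B=0 W=0
Move 5: B@(1,0) -> caps B=0 W=0
Move 6: W@(1,1) -> caps B=0 W=0
Move 7: B@(0,1) -> caps B=0 W=0
Move 8: W@(2,0) -> caps B=0 W=0
Move 9: B@(2,1) -> caps B=0 W=0
Move 10: W@(3,0) -> caps B=0 W=0
Move 11: B@(1,2) -> caps B=1 W=0

Answer: 1 0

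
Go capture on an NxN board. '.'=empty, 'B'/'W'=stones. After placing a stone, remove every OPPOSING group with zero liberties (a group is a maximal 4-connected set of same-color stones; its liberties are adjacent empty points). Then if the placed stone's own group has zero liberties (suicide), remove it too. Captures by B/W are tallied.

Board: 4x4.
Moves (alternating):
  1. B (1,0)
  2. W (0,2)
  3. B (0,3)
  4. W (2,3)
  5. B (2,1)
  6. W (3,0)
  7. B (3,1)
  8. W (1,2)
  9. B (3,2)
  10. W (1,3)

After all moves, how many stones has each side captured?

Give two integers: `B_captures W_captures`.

Move 1: B@(1,0) -> caps B=0 W=0
Move 2: W@(0,2) -> caps B=0 W=0
Move 3: B@(0,3) -> caps B=0 W=0
Move 4: W@(2,3) -> caps B=0 W=0
Move 5: B@(2,1) -> caps B=0 W=0
Move 6: W@(3,0) -> caps B=0 W=0
Move 7: B@(3,1) -> caps B=0 W=0
Move 8: W@(1,2) -> caps B=0 W=0
Move 9: B@(3,2) -> caps B=0 W=0
Move 10: W@(1,3) -> caps B=0 W=1

Answer: 0 1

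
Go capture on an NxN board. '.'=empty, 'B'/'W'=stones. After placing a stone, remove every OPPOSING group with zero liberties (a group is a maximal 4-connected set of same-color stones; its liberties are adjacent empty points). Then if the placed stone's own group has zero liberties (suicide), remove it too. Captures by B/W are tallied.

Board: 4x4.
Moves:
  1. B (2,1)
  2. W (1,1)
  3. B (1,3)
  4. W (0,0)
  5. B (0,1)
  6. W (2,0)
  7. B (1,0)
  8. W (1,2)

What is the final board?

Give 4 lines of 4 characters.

Move 1: B@(2,1) -> caps B=0 W=0
Move 2: W@(1,1) -> caps B=0 W=0
Move 3: B@(1,3) -> caps B=0 W=0
Move 4: W@(0,0) -> caps B=0 W=0
Move 5: B@(0,1) -> caps B=0 W=0
Move 6: W@(2,0) -> caps B=0 W=0
Move 7: B@(1,0) -> caps B=1 W=0
Move 8: W@(1,2) -> caps B=1 W=0

Answer: .B..
BWWB
WB..
....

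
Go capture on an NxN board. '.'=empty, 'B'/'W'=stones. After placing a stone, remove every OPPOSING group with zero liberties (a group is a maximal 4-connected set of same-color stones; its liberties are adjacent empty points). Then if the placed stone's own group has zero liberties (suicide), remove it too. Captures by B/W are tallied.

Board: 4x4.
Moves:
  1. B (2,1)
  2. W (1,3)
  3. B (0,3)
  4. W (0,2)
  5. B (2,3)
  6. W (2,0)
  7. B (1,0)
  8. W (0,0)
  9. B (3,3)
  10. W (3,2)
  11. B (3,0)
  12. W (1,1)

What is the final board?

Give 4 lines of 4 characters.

Answer: W.W.
BW.W
.B.B
B.WB

Derivation:
Move 1: B@(2,1) -> caps B=0 W=0
Move 2: W@(1,3) -> caps B=0 W=0
Move 3: B@(0,3) -> caps B=0 W=0
Move 4: W@(0,2) -> caps B=0 W=1
Move 5: B@(2,3) -> caps B=0 W=1
Move 6: W@(2,0) -> caps B=0 W=1
Move 7: B@(1,0) -> caps B=0 W=1
Move 8: W@(0,0) -> caps B=0 W=1
Move 9: B@(3,3) -> caps B=0 W=1
Move 10: W@(3,2) -> caps B=0 W=1
Move 11: B@(3,0) -> caps B=1 W=1
Move 12: W@(1,1) -> caps B=1 W=1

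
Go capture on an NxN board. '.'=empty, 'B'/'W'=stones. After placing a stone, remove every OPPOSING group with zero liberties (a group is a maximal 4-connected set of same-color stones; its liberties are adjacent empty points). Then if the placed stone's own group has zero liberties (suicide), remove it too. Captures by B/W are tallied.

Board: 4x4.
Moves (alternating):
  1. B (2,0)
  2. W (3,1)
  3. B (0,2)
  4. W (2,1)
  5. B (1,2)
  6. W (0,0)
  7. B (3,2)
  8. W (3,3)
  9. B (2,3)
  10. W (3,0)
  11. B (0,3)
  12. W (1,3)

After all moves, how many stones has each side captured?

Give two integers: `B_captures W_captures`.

Answer: 1 0

Derivation:
Move 1: B@(2,0) -> caps B=0 W=0
Move 2: W@(3,1) -> caps B=0 W=0
Move 3: B@(0,2) -> caps B=0 W=0
Move 4: W@(2,1) -> caps B=0 W=0
Move 5: B@(1,2) -> caps B=0 W=0
Move 6: W@(0,0) -> caps B=0 W=0
Move 7: B@(3,2) -> caps B=0 W=0
Move 8: W@(3,3) -> caps B=0 W=0
Move 9: B@(2,3) -> caps B=1 W=0
Move 10: W@(3,0) -> caps B=1 W=0
Move 11: B@(0,3) -> caps B=1 W=0
Move 12: W@(1,3) -> caps B=1 W=0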